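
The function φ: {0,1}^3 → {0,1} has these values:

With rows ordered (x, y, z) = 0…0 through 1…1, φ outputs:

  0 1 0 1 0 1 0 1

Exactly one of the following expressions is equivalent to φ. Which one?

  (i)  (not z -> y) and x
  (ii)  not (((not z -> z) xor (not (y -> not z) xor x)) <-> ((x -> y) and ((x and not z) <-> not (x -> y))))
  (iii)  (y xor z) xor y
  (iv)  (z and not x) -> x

iii

(i) disagrees with φ on (0,0,1) (formula → 0, table → 1); rule it out.
(ii) disagrees with φ on (0,0,0) (formula → 1, table → 0); rule it out.
(iv) disagrees with φ on (0,0,0) (formula → 1, table → 0); rule it out.
(iii) is the remaining candidate, and it agrees with φ on all 8 inputs.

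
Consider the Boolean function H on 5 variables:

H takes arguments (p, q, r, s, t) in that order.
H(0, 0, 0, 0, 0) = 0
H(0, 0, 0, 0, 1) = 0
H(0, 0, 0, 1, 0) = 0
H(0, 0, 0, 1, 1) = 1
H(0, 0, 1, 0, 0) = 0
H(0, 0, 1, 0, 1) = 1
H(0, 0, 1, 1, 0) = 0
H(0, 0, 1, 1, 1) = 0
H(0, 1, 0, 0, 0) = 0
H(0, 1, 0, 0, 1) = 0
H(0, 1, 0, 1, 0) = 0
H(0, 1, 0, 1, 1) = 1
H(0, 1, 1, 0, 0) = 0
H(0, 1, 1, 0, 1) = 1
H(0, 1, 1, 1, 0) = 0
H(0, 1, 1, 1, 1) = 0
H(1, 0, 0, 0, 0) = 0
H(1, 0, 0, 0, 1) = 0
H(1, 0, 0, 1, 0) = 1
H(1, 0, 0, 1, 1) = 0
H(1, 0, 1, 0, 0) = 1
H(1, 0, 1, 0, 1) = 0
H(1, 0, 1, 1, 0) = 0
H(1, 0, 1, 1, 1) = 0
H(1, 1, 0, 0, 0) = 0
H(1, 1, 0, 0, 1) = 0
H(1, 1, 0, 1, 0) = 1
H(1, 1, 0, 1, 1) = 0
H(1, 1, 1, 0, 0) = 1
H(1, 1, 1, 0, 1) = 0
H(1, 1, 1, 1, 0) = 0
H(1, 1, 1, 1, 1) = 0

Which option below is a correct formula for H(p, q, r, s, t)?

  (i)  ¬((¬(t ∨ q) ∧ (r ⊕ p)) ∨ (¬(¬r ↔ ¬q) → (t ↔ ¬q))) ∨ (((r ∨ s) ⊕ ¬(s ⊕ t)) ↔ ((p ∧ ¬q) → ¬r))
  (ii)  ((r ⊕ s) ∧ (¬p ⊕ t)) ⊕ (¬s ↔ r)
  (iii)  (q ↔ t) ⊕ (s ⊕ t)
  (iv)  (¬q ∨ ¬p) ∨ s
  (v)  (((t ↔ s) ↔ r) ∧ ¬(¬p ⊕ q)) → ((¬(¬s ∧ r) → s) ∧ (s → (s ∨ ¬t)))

ii

(i) disagrees with H on (0,0,0,0,0) (formula → 1, table → 0); rule it out.
(iii) disagrees with H on (0,0,0,0,0) (formula → 1, table → 0); rule it out.
(iv) disagrees with H on (0,0,0,0,0) (formula → 1, table → 0); rule it out.
(v) disagrees with H on (0,0,0,0,0) (formula → 1, table → 0); rule it out.
(ii) is the remaining candidate, and it agrees with H on all 32 inputs.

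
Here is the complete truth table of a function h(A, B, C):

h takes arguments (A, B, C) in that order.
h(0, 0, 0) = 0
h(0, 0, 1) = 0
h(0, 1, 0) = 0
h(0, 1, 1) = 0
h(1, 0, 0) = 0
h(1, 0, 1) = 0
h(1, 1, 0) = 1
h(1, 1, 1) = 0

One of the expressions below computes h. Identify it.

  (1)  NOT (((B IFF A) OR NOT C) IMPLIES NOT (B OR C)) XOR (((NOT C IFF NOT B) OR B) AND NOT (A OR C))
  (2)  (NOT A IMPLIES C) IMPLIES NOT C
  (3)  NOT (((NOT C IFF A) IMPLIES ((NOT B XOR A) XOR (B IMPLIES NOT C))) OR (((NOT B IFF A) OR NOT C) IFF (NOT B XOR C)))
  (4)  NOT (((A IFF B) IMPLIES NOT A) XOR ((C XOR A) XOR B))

3

(1): at (0,0,0) it gives 1, but h = 0 — eliminated.
(2): at (0,0,0) it gives 1, but h = 0 — eliminated.
(4): at (0,0,1) it gives 1, but h = 0 — eliminated.
Only (3) survives; checking it on all 8 rows confirms it matches h.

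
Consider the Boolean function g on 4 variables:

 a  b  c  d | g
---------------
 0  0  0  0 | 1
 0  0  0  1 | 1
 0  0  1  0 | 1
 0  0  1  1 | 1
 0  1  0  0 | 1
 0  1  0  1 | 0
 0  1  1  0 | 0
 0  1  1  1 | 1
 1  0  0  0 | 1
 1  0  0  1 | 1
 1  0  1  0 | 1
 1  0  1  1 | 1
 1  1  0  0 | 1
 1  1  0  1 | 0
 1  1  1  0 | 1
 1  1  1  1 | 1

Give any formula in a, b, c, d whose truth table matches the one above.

There are just 3 zero rows: (0,1,0,1), (0,1,1,0), (1,1,0,1). Their minterms are ¬a·b·¬c·d, ¬a·b·c·¬d, a·b·¬c·d; the OR of those covers precisely the 0-outputs, and negating it yields g.

g(a, b, c, d) = ¬(((((¬a ∧ b) ∧ ¬c) ∧ d) ∨ (((¬a ∧ b) ∧ c) ∧ ¬d)) ∨ (((a ∧ b) ∧ ¬c) ∧ d))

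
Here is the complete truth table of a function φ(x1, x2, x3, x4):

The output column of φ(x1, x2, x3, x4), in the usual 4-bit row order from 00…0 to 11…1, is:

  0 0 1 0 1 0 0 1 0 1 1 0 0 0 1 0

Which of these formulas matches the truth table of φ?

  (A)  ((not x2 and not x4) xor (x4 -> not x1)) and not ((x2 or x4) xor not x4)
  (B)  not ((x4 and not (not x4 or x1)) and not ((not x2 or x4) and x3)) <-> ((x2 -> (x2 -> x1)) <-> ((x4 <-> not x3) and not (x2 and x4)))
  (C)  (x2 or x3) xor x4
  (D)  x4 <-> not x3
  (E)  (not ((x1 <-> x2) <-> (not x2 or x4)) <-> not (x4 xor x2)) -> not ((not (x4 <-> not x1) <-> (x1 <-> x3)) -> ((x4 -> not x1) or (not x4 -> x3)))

B

(A) disagrees with φ on (0,0,1,0) (formula → 0, table → 1); rule it out.
(C) disagrees with φ on (0,0,0,1) (formula → 1, table → 0); rule it out.
(D) disagrees with φ on (0,0,0,1) (formula → 1, table → 0); rule it out.
(E) disagrees with φ on (0,0,0,0) (formula → 1, table → 0); rule it out.
Only (B) survives; checking it on all 16 rows confirms it matches φ.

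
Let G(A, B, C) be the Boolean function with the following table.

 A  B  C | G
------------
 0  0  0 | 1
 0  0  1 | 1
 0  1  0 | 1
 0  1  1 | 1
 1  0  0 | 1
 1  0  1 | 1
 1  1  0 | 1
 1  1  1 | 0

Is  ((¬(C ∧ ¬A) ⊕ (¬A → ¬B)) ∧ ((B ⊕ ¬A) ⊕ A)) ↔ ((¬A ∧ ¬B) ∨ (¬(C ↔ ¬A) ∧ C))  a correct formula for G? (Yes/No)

No

Evaluate ((¬(C ∧ ¬A) ⊕ (¬A → ¬B)) ∧ ((B ⊕ ¬A) ⊕ A)) ↔ ((¬A ∧ ¬B) ∨ (¬(C ↔ ¬A) ∧ C)) on each row and compare to G:
  A=0, B=0, C=0: formula gives 0, but G = 1 ✗
Row (0,0,0) is a counterexample, so the formula is not equivalent to G.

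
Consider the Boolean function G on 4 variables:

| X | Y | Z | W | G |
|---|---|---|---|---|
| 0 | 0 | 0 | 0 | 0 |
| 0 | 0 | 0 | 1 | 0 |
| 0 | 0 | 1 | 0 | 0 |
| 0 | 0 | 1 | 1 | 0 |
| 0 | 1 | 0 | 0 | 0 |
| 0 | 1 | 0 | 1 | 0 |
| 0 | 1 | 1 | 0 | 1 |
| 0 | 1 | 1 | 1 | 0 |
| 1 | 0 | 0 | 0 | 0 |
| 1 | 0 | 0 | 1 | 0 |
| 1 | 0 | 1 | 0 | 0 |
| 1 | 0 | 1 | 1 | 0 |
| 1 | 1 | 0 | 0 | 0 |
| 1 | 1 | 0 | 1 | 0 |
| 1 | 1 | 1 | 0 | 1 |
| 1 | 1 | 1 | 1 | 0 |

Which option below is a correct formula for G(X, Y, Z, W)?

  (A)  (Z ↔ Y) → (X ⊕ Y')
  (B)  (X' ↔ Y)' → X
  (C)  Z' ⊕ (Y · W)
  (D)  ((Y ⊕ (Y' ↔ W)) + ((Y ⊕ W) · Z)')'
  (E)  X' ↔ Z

D

(A) disagrees with G on (0,0,0,0) (formula → 1, table → 0); rule it out.
(B) disagrees with G on (0,1,0,0) (formula → 1, table → 0); rule it out.
(C) disagrees with G on (0,0,0,0) (formula → 1, table → 0); rule it out.
(E) disagrees with G on (0,0,1,0) (formula → 1, table → 0); rule it out.
(D) is the remaining candidate, and it agrees with G on all 16 inputs.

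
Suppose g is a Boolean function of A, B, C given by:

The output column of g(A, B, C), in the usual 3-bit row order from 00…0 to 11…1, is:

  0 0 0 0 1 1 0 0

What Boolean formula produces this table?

Collect the rows where g=1 — (1,0,0), (1,0,1) — and write one minterm per row: A·¬B·¬C, A·¬B·C. Their union (logical OR) reproduces the table exactly.

g(A, B, C) = ((A AND NOT B) AND NOT C) OR ((A AND NOT B) AND C)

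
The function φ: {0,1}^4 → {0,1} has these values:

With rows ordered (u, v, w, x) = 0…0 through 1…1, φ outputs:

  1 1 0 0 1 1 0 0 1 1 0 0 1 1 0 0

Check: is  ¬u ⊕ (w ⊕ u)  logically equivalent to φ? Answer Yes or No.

Yes

Check the formula against φ row by row:
  u=0, v=0, w=0, x=0: formula gives 1, φ = 1 ✓
  u=0, v=0, w=0, x=1: formula gives 1, φ = 1 ✓
  u=0, v=0, w=1, x=0: formula gives 0, φ = 0 ✓
  u=0, v=0, w=1, x=1: formula gives 0, φ = 0 ✓
  … (the remaining 12 rows also agree.)
Every row agrees, so the formula is equivalent.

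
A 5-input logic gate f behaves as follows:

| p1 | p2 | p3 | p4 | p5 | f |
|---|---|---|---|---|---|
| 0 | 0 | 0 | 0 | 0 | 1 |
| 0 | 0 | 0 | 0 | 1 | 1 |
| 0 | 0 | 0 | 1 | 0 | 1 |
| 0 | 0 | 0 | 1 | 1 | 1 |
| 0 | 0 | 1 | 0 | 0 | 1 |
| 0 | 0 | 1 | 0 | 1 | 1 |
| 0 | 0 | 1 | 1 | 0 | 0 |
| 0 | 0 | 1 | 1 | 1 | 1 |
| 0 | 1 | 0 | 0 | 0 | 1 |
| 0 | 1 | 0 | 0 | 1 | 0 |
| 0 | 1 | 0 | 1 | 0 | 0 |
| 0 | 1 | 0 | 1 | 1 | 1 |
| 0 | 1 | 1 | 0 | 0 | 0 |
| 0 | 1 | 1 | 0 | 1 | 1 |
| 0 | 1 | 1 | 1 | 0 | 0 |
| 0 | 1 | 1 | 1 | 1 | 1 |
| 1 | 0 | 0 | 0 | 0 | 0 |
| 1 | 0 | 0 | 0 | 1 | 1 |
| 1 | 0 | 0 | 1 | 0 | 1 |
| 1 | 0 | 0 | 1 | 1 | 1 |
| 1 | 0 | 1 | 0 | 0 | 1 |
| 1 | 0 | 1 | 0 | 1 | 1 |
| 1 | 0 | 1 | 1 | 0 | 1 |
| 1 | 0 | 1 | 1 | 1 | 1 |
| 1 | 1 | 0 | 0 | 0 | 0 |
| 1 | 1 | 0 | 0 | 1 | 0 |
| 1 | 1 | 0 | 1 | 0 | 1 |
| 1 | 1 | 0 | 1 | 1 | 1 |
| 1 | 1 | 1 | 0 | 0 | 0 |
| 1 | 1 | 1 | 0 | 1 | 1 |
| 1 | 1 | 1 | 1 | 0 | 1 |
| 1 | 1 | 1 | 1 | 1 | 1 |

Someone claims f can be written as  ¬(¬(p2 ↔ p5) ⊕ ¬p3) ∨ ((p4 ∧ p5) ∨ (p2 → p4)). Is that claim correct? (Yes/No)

No

Evaluate ¬(¬(p2 ↔ p5) ⊕ ¬p3) ∨ ((p4 ∧ p5) ∨ (p2 → p4)) on each row and compare to f:
  p1=0, p2=0, p3=0, p4=0, p5=0: formula gives 1, f = 1 ✓
  p1=0, p2=0, p3=0, p4=0, p5=1: formula gives 1, f = 1 ✓
  p1=0, p2=0, p3=0, p4=1, p5=0: formula gives 1, f = 1 ✓
  p1=0, p2=0, p3=0, p4=1, p5=1: formula gives 1, f = 1 ✓
  …
  p1=0, p2=0, p3=1, p4=1, p5=0: formula gives 1, but f = 0 ✗
A single disagreement suffices: at (0,0,1,1,0) they differ, so the formula does not compute f.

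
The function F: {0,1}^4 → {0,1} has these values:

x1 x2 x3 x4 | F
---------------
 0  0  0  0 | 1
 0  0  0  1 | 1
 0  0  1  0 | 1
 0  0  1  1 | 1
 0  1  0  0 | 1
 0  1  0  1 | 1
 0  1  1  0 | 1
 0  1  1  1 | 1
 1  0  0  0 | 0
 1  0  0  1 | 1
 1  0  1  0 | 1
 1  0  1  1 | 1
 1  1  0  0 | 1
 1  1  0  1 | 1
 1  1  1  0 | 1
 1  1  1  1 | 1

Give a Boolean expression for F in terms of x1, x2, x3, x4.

F(x1, x2, x3, x4) = ¬(((x1 ∧ ¬x2) ∧ ¬x3) ∧ ¬x4)

F is 0 on exactly one input, (1,0,0,0), whose minterm is x1·¬x2·¬x3·¬x4. So F is the negation of that single conjunction.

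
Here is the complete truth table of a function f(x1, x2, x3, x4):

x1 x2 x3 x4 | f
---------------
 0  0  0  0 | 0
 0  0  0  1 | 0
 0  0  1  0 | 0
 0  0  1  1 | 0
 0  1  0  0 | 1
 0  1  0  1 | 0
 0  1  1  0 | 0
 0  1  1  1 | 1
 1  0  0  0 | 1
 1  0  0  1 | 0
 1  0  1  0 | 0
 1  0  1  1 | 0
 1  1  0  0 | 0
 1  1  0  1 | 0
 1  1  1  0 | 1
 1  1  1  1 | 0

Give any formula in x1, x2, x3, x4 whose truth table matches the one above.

f(x1, x2, x3, x4) = (((((~x1 & x2) & ~x3) & ~x4) | (((~x1 & x2) & x3) & x4)) | (((x1 & ~x2) & ~x3) & ~x4)) | (((x1 & x2) & x3) & ~x4)

f=1 on 4 inputs: (0,1,0,0), (0,1,1,1), (1,0,0,0), (1,1,1,0). Reading each as a conjunction of literals (¬x1·x2·¬x3·¬x4, ¬x1·x2·x3·x4, x1·¬x2·¬x3·¬x4, x1·x2·x3·¬x4) and taking the OR gives the canonical DNF.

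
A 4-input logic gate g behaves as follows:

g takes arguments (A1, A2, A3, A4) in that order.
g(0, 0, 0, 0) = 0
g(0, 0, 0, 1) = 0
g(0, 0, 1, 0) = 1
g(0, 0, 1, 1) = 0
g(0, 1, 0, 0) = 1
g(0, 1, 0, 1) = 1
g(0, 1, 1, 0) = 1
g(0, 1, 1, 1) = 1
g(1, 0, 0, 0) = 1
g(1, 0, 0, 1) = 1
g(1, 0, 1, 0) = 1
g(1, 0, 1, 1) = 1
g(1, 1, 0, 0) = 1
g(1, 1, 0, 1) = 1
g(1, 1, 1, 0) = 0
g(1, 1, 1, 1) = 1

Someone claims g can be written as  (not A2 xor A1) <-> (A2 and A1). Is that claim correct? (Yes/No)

Evaluate (not A2 xor A1) <-> (A2 and A1) on each row and compare to g:
  A1=0, A2=0, A3=0, A4=0: formula gives 0, g = 0 ✓
  A1=0, A2=0, A3=0, A4=1: formula gives 0, g = 0 ✓
  A1=0, A2=0, A3=1, A4=0: formula gives 0, but g = 1 ✗
Row (0,0,1,0) is a counterexample, so the formula is not equivalent to g.

No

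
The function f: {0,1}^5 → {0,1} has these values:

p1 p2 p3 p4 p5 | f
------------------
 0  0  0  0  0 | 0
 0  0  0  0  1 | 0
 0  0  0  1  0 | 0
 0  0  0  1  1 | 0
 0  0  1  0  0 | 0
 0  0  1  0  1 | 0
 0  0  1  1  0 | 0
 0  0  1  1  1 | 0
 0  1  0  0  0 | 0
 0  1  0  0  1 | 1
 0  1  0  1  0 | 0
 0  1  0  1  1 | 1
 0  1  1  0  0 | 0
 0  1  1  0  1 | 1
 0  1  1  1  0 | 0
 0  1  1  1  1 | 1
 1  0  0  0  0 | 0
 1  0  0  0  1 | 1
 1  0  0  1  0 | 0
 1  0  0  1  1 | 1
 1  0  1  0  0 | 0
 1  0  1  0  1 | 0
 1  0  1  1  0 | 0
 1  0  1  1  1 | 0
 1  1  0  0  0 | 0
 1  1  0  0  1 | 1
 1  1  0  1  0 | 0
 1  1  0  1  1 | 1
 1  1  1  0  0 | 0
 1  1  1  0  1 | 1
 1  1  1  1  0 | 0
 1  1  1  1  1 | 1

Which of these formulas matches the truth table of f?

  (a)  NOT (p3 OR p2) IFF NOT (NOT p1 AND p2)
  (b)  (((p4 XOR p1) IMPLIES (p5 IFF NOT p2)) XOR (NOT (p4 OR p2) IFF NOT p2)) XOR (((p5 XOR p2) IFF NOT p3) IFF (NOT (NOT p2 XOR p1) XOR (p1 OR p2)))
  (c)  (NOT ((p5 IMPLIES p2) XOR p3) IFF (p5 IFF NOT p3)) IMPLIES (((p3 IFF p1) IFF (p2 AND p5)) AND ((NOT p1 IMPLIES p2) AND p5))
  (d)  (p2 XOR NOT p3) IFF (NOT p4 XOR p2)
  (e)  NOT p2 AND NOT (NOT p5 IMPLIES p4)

c

(a) disagrees with f on (0,0,0,0,0) (formula → 1, table → 0); rule it out.
(b) disagrees with f on (0,0,0,0,0) (formula → 1, table → 0); rule it out.
(d) disagrees with f on (0,0,0,0,0) (formula → 1, table → 0); rule it out.
(e) disagrees with f on (0,0,0,0,0) (formula → 1, table → 0); rule it out.
(c) is the remaining candidate, and it agrees with f on all 32 inputs.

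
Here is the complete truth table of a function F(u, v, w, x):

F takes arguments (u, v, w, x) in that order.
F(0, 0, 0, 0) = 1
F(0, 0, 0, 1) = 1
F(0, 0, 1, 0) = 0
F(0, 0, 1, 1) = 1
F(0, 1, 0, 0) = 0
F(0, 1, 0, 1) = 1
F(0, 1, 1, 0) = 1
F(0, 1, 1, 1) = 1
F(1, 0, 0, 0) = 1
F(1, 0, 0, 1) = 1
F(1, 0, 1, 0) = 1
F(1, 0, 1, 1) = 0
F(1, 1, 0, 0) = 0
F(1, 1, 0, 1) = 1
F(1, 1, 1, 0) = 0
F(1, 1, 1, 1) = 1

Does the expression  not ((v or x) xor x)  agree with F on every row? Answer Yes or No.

No

Test each input against both F and the formula:
  u=0, v=0, w=0, x=0: formula gives 1, F = 1 ✓
  u=0, v=0, w=0, x=1: formula gives 1, F = 1 ✓
  u=0, v=0, w=1, x=0: formula gives 1, but F = 0 ✗
A single disagreement suffices: at (0,0,1,0) they differ, so the formula does not compute F.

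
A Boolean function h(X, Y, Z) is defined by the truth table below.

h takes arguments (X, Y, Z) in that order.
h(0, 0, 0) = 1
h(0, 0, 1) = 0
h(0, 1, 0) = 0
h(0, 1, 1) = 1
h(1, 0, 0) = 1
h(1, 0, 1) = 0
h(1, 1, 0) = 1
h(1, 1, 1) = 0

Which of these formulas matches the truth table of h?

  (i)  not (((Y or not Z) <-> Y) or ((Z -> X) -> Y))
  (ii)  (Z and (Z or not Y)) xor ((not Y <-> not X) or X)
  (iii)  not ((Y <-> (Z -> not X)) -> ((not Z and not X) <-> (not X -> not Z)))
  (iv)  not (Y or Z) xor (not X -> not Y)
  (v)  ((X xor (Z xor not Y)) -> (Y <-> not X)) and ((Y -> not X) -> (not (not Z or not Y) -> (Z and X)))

(i) fails at (0,1,1): the formula yields 0, h is 1.
(iii) fails at (0,0,0): the formula yields 0, h is 1.
(iv) fails at (0,0,0): the formula yields 0, h is 1.
(v) fails at (0,0,0): the formula yields 0, h is 1.
(ii) is the remaining candidate, and it agrees with h on all 8 inputs.

ii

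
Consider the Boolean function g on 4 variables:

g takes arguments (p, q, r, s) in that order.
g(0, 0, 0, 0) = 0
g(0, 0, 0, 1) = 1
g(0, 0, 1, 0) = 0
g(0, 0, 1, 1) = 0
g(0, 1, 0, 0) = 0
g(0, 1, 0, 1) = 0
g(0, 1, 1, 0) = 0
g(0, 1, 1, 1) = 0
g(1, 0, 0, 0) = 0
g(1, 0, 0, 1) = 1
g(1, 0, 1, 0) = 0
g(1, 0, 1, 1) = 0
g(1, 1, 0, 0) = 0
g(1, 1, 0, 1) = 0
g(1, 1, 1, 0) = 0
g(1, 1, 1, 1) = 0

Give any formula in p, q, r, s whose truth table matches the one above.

g(p, q, r, s) = (((p' · q') · r') · s) + (((p · q') · r') · s)

g=1 on 2 inputs: (0,0,0,1), (1,0,0,1). Reading each as a conjunction of literals (¬p·¬q·¬r·s, p·¬q·¬r·s) and taking the OR gives the canonical DNF.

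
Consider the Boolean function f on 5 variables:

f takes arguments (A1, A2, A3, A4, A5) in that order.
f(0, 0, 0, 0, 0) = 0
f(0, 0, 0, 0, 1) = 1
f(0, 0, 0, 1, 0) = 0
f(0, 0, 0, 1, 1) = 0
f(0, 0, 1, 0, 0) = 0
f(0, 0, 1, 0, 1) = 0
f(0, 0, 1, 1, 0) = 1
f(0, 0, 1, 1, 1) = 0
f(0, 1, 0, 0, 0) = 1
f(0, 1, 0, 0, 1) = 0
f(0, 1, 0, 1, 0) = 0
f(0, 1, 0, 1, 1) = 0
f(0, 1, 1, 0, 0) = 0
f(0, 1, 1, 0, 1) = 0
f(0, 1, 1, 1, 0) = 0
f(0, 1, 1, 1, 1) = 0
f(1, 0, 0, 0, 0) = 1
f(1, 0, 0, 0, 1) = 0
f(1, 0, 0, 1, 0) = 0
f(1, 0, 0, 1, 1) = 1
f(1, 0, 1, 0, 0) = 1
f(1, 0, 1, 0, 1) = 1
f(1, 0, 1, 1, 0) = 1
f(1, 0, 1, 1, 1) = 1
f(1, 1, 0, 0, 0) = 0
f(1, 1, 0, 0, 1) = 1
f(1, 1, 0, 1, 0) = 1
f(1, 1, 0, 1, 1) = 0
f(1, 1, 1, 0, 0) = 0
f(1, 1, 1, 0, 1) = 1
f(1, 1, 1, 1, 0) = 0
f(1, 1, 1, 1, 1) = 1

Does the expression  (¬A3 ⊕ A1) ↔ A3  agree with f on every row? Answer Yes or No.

Evaluate (¬A3 ⊕ A1) ↔ A3 on each row and compare to f:
  A1=0, A2=0, A3=0, A4=0, A5=0: formula gives 0, f = 0 ✓
  A1=0, A2=0, A3=0, A4=0, A5=1: formula gives 0, but f = 1 ✗
Row (0,0,0,0,1) is a counterexample, so the formula is not equivalent to f.

No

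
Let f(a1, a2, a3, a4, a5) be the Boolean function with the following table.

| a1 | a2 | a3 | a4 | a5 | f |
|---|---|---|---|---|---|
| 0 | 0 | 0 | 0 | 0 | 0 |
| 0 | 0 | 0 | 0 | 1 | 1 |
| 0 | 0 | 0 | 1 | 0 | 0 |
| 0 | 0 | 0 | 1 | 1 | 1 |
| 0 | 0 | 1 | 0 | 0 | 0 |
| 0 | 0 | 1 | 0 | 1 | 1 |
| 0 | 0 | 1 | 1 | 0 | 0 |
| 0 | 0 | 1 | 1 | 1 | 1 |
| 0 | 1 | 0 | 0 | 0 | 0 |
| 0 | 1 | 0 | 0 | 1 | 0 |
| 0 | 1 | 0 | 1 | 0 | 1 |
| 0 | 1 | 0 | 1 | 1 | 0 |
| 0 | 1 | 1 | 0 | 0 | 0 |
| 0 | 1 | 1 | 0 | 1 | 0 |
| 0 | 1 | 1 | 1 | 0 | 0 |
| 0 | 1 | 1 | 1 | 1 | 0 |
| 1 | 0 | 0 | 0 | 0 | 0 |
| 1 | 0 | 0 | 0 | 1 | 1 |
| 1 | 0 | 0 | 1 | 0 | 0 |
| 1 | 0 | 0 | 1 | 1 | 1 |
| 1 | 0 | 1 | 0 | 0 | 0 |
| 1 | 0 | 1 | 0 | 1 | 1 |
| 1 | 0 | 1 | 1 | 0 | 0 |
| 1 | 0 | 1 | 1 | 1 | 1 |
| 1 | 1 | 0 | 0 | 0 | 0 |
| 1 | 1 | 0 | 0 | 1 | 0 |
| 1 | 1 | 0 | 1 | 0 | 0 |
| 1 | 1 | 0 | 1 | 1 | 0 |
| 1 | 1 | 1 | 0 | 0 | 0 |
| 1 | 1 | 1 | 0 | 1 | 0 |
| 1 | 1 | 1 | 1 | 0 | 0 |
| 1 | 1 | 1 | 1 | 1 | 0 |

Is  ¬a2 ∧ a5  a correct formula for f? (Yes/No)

Evaluate ¬a2 ∧ a5 on each row and compare to f:
  a1=0, a2=0, a3=0, a4=0, a5=0: formula gives 0, f = 0 ✓
  a1=0, a2=0, a3=0, a4=0, a5=1: formula gives 1, f = 1 ✓
  a1=0, a2=0, a3=0, a4=1, a5=0: formula gives 0, f = 0 ✓
  a1=0, a2=0, a3=0, a4=1, a5=1: formula gives 1, f = 1 ✓
  …
  a1=0, a2=1, a3=0, a4=1, a5=0: formula gives 0, but f = 1 ✗
Since they disagree at (0,1,0,1,0), the expression is not a correct formula for f.

No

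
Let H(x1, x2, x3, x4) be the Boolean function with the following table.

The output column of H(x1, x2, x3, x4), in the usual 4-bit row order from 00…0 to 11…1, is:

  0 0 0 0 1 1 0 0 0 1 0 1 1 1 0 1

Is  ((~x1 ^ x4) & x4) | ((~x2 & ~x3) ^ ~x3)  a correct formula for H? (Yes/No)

Yes

Check the formula against H row by row:
  x1=0, x2=0, x3=0, x4=0: formula gives 0, H = 0 ✓
  x1=0, x2=0, x3=0, x4=1: formula gives 0, H = 0 ✓
  x1=0, x2=0, x3=1, x4=0: formula gives 0, H = 0 ✓
  x1=0, x2=0, x3=1, x4=1: formula gives 0, H = 0 ✓
  … (the remaining 12 rows also agree.)
Every row agrees, so the formula is equivalent.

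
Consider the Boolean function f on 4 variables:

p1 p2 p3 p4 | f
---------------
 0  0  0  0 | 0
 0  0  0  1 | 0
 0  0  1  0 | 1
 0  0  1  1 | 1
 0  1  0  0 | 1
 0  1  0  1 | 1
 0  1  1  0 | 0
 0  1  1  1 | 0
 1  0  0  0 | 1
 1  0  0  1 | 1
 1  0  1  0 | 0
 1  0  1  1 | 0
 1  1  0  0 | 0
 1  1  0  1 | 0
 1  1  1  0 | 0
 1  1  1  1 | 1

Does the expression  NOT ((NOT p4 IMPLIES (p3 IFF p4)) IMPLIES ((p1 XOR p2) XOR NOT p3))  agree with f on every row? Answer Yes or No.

Check the formula against f row by row:
  p1=0, p2=0, p3=0, p4=0: formula gives 0, f = 0 ✓
  p1=0, p2=0, p3=0, p4=1: formula gives 0, f = 0 ✓
  p1=0, p2=0, p3=1, p4=0: formula gives 0, but f = 1 ✗
A single disagreement suffices: at (0,0,1,0) they differ, so the formula does not compute f.

No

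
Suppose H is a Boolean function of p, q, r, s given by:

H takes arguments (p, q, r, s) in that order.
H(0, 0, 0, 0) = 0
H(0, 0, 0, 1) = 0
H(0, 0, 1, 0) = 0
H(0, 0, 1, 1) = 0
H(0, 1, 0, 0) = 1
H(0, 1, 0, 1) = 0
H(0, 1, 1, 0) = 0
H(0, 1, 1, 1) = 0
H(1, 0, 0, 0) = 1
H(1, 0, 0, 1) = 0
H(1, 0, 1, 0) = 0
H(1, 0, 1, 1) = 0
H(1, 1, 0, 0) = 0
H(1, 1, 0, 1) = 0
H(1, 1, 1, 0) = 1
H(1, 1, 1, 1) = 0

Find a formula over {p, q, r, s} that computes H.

The 1-rows are (0,1,0,0), (1,0,0,0), (1,1,1,0). Each contributes one minterm — ¬p·q·¬r·¬s; p·¬q·¬r·¬s; p·q·r·¬s — and their disjunction is a sum-of-products form of H.

H(p, q, r, s) = ((((¬p ∧ q) ∧ ¬r) ∧ ¬s) ∨ (((p ∧ ¬q) ∧ ¬r) ∧ ¬s)) ∨ (((p ∧ q) ∧ r) ∧ ¬s)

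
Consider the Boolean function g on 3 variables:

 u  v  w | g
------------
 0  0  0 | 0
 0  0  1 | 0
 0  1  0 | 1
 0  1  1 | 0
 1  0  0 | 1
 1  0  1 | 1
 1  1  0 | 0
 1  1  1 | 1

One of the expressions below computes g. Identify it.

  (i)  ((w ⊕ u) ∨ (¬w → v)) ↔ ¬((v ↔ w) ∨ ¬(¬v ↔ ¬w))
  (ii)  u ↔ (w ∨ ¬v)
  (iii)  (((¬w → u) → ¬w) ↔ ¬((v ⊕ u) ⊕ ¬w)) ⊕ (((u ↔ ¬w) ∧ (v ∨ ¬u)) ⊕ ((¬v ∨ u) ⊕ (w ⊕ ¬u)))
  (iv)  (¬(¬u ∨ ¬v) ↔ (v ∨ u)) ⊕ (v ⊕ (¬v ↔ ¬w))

(i) fails at (0,0,0): the formula yields 1, g is 0.
(iii) fails at (0,1,0): the formula yields 0, g is 1.
(iv) fails at (0,0,1): the formula yields 1, g is 0.
Only (ii) survives; checking it on all 8 rows confirms it matches g.

ii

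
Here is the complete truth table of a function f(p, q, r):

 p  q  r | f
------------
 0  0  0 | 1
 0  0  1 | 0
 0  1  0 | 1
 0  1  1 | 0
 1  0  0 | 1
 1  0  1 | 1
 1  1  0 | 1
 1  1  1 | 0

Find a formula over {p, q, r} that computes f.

f is 0 on only 3 rows — (0,0,1), (0,1,1), (1,1,1). Writing each as a minterm (¬p·¬q·r, ¬p·q·r, p·q·r) and OR-ing them characterizes exactly where f=0, so f is the negation of that disjunction.

f(p, q, r) = ¬((((¬p ∧ ¬q) ∧ r) ∨ ((¬p ∧ q) ∧ r)) ∨ ((p ∧ q) ∧ r))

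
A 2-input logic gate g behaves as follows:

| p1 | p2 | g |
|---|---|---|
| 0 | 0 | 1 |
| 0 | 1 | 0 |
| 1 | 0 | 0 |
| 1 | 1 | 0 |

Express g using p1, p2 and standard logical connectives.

g(p1, p2) = not (p1 or p2)

The output is 1 only when every input is 0 — NOR of all inputs.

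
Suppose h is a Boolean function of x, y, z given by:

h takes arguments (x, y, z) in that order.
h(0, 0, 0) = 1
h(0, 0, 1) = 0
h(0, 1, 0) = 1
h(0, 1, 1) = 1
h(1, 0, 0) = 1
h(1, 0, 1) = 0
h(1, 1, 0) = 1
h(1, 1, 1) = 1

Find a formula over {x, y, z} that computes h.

h(x, y, z) = NOT (((NOT x AND NOT y) AND z) OR ((x AND NOT y) AND z))

There are just 2 zero rows: (0,0,1), (1,0,1). Their minterms are ¬x·¬y·z, x·¬y·z; the OR of those covers precisely the 0-outputs, and negating it yields h.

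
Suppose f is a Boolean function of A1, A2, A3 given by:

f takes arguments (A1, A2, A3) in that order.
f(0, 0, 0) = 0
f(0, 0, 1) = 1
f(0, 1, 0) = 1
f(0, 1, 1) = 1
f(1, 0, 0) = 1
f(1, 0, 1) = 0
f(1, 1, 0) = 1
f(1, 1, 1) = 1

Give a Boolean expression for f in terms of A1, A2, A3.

f(A1, A2, A3) = NOT (((NOT A1 AND NOT A2) AND NOT A3) OR ((A1 AND NOT A2) AND A3))

The 0-rows are (0,0,0), (1,0,1). Take each as a conjunction (¬A1·¬A2·¬A3, A1·¬A2·A3), form their disjunction, and complement — that gives a formula that is 1 everywhere f is.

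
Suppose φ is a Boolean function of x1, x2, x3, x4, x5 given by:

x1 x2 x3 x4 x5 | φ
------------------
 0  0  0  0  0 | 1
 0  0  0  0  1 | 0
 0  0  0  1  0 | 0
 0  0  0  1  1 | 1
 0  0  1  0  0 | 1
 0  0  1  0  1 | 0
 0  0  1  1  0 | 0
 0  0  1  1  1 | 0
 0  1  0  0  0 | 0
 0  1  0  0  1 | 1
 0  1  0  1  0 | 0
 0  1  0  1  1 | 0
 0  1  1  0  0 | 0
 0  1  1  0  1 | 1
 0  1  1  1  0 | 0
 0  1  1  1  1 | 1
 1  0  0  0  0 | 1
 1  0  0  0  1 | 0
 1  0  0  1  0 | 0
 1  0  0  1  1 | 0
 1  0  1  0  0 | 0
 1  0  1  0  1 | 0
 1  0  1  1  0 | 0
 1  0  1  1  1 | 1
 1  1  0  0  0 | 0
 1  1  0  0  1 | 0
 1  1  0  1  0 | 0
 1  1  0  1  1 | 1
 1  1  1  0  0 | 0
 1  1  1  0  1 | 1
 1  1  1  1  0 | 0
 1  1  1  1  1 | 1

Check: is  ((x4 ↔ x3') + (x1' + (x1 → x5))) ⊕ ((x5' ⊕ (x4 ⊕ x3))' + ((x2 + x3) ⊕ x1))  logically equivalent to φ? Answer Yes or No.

No

Test each input against both φ and the formula:
  x1=0, x2=0, x3=0, x4=0, x5=0: formula gives 1, φ = 1 ✓
  x1=0, x2=0, x3=0, x4=0, x5=1: formula gives 0, φ = 0 ✓
  x1=0, x2=0, x3=0, x4=1, x5=0: formula gives 0, φ = 0 ✓
  x1=0, x2=0, x3=0, x4=1, x5=1: formula gives 1, φ = 1 ✓
  x1=0, x2=0, x3=1, x4=0, x5=0: formula gives 0, but φ = 1 ✗
Since they disagree at (0,0,1,0,0), the expression is not a correct formula for φ.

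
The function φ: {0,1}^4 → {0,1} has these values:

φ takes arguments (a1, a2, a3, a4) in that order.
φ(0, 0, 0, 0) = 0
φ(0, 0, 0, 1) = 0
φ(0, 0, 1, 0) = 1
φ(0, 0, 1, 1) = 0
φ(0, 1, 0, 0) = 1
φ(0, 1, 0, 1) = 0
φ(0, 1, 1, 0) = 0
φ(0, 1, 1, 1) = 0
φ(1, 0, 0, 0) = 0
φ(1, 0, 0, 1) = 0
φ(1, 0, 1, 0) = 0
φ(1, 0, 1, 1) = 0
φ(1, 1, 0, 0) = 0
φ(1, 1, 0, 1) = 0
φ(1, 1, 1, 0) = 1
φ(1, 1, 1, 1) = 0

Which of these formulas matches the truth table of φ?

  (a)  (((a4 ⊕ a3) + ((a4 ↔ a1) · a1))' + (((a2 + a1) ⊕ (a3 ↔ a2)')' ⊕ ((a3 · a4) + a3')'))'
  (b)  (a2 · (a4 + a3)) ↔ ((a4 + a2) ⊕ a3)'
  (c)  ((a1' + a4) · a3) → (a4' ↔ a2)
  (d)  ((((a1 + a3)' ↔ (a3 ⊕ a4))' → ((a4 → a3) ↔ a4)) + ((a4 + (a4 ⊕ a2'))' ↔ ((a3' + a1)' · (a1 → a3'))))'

(a) disagrees with φ on (0,0,1,0) (formula → 0, table → 1); rule it out.
(b) disagrees with φ on (0,0,0,1) (formula → 1, table → 0); rule it out.
(c) disagrees with φ on (0,0,0,0) (formula → 1, table → 0); rule it out.
That leaves (d). Evaluating it on every row reproduces the table of φ exactly.

d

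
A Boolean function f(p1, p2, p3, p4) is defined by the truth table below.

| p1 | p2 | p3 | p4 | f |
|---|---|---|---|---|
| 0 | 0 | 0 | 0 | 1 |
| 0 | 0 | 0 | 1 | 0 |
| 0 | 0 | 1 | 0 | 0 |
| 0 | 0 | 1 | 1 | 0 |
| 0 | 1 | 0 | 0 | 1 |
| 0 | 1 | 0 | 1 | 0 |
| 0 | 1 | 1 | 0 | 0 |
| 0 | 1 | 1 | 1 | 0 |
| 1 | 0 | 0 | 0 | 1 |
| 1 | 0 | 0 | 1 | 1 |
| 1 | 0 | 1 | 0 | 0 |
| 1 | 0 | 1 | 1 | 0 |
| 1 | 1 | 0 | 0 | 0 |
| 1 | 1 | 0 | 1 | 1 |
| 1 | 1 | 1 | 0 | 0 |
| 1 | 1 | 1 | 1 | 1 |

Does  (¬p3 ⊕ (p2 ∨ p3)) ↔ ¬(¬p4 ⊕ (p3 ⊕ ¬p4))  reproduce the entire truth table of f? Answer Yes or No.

Evaluate (¬p3 ⊕ (p2 ∨ p3)) ↔ ¬(¬p4 ⊕ (p3 ⊕ ¬p4)) on each row and compare to f:
  p1=0, p2=0, p3=0, p4=0: formula gives 1, f = 1 ✓
  p1=0, p2=0, p3=0, p4=1: formula gives 1, but f = 0 ✗
Since they disagree at (0,0,0,1), the expression is not a correct formula for f.

No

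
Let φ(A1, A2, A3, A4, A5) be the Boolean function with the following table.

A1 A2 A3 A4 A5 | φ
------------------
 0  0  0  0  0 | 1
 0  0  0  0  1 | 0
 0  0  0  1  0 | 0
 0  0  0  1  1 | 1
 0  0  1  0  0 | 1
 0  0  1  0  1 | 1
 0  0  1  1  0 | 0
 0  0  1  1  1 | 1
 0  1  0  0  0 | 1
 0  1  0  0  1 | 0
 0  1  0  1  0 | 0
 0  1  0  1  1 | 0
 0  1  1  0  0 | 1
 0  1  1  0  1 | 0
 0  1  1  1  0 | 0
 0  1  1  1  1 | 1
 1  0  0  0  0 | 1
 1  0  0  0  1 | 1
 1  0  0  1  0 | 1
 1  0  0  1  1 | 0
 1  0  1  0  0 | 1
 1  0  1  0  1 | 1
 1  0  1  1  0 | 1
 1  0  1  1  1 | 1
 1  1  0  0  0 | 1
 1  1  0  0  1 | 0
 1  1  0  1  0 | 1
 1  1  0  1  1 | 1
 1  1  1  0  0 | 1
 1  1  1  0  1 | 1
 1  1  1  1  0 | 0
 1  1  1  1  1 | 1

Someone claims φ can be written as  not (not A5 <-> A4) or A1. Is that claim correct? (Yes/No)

Check the formula against φ row by row:
  A1=0, A2=0, A3=0, A4=0, A5=0: formula gives 1, φ = 1 ✓
  A1=0, A2=0, A3=0, A4=0, A5=1: formula gives 0, φ = 0 ✓
  A1=0, A2=0, A3=0, A4=1, A5=0: formula gives 0, φ = 0 ✓
  A1=0, A2=0, A3=0, A4=1, A5=1: formula gives 1, φ = 1 ✓
  …
  A1=0, A2=0, A3=1, A4=0, A5=1: formula gives 0, but φ = 1 ✗
Since they disagree at (0,0,1,0,1), the expression is not a correct formula for φ.

No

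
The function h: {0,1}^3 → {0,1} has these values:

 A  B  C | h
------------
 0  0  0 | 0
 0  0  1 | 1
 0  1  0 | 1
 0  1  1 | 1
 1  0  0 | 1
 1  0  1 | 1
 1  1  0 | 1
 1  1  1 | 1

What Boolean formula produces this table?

h(A, B, C) = (A + B) + C

The output is 1 whenever at least one input is 1 — the OR of all inputs.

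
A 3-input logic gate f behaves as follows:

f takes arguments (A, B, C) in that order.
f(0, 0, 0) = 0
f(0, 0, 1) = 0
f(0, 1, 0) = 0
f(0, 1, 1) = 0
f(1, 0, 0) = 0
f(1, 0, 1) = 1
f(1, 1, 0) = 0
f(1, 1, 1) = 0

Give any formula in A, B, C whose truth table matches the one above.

Only row (1,0,1) gives 1. That row's minterm A·¬B·C is f directly.

f(A, B, C) = (A AND NOT B) AND C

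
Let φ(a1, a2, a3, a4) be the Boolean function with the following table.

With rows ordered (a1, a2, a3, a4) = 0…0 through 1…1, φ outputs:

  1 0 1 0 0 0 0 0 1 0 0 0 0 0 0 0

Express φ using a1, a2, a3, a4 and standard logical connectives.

Collect the rows where φ=1 — (0,0,0,0), (0,0,1,0), (1,0,0,0) — and write one minterm per row: ¬a1·¬a2·¬a3·¬a4, ¬a1·¬a2·a3·¬a4, a1·¬a2·¬a3·¬a4. Their union (logical OR) reproduces the table exactly.

φ(a1, a2, a3, a4) = ((((not a1 and not a2) and not a3) and not a4) or (((not a1 and not a2) and a3) and not a4)) or (((a1 and not a2) and not a3) and not a4)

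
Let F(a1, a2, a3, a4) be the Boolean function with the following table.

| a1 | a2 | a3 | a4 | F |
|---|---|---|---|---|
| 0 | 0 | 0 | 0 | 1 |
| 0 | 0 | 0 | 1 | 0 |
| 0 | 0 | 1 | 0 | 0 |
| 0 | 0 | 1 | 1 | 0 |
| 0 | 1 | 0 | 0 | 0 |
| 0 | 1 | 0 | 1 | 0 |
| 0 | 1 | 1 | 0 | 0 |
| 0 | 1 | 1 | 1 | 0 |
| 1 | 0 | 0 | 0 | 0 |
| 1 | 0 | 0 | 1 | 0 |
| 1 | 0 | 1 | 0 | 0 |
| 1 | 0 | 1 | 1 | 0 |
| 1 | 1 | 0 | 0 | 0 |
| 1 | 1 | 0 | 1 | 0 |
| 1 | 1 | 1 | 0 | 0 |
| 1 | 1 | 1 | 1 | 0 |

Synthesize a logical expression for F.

The output is 1 only when every input is 0 — NOR of all inputs.

F(a1, a2, a3, a4) = not (((a1 or a2) or a3) or a4)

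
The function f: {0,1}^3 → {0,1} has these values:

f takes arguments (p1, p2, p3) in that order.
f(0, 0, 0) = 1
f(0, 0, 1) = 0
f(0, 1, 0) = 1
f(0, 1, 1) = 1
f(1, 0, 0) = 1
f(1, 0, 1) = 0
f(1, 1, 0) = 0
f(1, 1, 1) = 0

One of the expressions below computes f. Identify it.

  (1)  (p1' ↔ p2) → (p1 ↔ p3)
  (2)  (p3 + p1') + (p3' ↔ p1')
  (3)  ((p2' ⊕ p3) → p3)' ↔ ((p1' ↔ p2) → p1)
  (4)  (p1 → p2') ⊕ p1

(1): at (0,0,1) it gives 1, but f = 0 — eliminated.
(2): at (0,0,1) it gives 1, but f = 0 — eliminated.
(4): at (0,0,1) it gives 1, but f = 0 — eliminated.
Only (3) survives; checking it on all 8 rows confirms it matches f.

3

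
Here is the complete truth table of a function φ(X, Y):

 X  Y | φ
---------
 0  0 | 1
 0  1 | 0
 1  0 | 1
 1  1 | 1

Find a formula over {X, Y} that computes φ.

This is Y → X (false only at 0,1).

φ(X, Y) = Y → X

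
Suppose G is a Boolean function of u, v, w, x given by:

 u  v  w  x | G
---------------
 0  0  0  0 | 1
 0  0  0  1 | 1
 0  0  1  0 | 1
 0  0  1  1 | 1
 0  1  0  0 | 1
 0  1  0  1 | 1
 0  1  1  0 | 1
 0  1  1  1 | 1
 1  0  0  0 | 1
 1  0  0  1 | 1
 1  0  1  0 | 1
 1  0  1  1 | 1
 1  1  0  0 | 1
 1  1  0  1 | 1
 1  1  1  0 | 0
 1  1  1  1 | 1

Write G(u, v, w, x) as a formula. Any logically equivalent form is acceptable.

G is 0 on exactly one input, (1,1,1,0), whose minterm is u·v·w·¬x. So G is the negation of that single conjunction.

G(u, v, w, x) = NOT (((u AND v) AND w) AND NOT x)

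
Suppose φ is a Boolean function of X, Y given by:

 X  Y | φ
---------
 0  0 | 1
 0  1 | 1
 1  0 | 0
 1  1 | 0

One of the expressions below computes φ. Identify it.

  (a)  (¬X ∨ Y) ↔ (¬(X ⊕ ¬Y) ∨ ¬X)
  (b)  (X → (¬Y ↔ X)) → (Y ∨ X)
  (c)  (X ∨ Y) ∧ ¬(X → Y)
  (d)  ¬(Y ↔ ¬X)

a

(b) disagrees with φ on (0,0) (formula → 0, table → 1); rule it out.
(c) disagrees with φ on (0,0) (formula → 0, table → 1); rule it out.
(d) disagrees with φ on (0,1) (formula → 0, table → 1); rule it out.
(a) is the remaining candidate, and it agrees with φ on all 4 inputs.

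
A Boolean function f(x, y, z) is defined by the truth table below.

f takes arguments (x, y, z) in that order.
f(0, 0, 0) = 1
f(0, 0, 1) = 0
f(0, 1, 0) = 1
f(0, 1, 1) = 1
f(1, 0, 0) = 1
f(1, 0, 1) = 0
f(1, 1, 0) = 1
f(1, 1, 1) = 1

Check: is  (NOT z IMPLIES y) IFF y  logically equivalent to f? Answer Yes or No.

Yes

Check the formula against f row by row:
  x=0, y=0, z=0: formula gives 1, f = 1 ✓
  x=0, y=0, z=1: formula gives 0, f = 0 ✓
  x=0, y=1, z=0: formula gives 1, f = 1 ✓
  x=0, y=1, z=1: formula gives 1, f = 1 ✓
  x=1, y=0, z=0: formula gives 1, f = 1 ✓
  …and likewise for the remaining 3 rows.
All 8 rows match — the expression computes f exactly.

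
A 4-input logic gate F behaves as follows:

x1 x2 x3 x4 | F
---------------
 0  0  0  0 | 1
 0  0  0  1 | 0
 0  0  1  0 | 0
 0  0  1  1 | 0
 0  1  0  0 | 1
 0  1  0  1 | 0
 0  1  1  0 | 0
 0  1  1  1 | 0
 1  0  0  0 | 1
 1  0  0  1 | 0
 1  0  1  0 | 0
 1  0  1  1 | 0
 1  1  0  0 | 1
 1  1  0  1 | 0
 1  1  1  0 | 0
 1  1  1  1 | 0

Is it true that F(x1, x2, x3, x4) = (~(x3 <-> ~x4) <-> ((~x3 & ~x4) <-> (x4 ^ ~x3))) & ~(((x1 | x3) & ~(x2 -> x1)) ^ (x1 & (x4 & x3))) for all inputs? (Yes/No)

Yes

Evaluate (~(x3 <-> ~x4) <-> ((~x3 & ~x4) <-> (x4 ^ ~x3))) & ~(((x1 | x3) & ~(x2 -> x1)) ^ (x1 & (x4 & x3))) on each row and compare to F:
  x1=0, x2=0, x3=0, x4=0: formula gives 1, F = 1 ✓
  x1=0, x2=0, x3=0, x4=1: formula gives 0, F = 0 ✓
  x1=0, x2=0, x3=1, x4=0: formula gives 0, F = 0 ✓
  x1=0, x2=0, x3=1, x4=1: formula gives 0, F = 0 ✓
  …and likewise for the remaining 12 rows.
No disagreement on any input; they are logically equivalent.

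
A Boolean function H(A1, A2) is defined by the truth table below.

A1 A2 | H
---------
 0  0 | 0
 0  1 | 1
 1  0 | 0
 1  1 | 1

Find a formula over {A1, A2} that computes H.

H(A1, A2) = A2

The output simply equals A2.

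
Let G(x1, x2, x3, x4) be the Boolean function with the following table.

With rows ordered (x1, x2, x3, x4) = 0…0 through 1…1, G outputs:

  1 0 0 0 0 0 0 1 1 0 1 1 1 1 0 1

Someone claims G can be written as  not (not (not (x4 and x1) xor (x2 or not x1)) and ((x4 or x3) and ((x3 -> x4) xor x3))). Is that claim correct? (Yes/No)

No

Test each input against both G and the formula:
  x1=0, x2=0, x3=0, x4=0: formula gives 1, G = 1 ✓
  x1=0, x2=0, x3=0, x4=1: formula gives 0, G = 0 ✓
  x1=0, x2=0, x3=1, x4=0: formula gives 0, G = 0 ✓
  x1=0, x2=0, x3=1, x4=1: formula gives 1, but G = 0 ✗
Since they disagree at (0,0,1,1), the expression is not a correct formula for G.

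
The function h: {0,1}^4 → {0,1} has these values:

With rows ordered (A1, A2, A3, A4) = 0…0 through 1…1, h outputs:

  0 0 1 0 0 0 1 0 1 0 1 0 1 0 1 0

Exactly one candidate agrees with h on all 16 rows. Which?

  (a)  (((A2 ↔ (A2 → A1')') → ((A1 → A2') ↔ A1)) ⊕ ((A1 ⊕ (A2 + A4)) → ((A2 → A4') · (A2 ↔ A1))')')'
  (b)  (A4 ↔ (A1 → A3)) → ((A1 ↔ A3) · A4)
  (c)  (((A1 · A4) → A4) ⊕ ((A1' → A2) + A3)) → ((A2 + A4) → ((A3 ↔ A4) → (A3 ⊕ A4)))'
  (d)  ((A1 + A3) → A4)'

(a) disagrees with h on (0,0,0,0) (formula → 1, table → 0); rule it out.
(b) disagrees with h on (0,0,0,0) (formula → 1, table → 0); rule it out.
(c) disagrees with h on (0,0,1,1) (formula → 1, table → 0); rule it out.
That leaves (d). Evaluating it on every row reproduces the table of h exactly.

d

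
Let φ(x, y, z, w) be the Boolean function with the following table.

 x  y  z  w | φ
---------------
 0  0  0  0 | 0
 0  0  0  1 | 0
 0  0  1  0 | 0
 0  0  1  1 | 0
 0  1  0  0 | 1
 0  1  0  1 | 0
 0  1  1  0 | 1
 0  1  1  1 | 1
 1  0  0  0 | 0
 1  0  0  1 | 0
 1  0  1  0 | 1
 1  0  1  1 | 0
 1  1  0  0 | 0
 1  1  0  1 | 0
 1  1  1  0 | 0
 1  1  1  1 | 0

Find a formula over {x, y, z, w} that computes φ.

φ(x, y, z, w) = (((((NOT x AND y) AND NOT z) AND NOT w) OR (((NOT x AND y) AND z) AND NOT w)) OR (((NOT x AND y) AND z) AND w)) OR (((x AND NOT y) AND z) AND NOT w)

The 1-rows are (0,1,0,0), (0,1,1,0), (0,1,1,1), (1,0,1,0). Each contributes one minterm — ¬x·y·¬z·¬w; ¬x·y·z·¬w; ¬x·y·z·w; x·¬y·z·¬w — and their disjunction is a sum-of-products form of φ.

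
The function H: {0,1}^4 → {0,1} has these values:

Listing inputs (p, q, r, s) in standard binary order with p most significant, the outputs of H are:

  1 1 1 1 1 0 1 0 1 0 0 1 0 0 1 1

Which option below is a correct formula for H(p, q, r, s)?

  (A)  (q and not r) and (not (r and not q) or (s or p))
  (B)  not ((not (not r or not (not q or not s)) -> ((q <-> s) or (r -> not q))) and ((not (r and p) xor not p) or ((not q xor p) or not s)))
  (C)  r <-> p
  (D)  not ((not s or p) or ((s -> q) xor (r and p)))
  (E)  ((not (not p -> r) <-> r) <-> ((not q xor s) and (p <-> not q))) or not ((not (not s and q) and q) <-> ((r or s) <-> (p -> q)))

E

(A) disagrees with H on (0,0,0,0) (formula → 0, table → 1); rule it out.
(B) disagrees with H on (0,0,0,0) (formula → 0, table → 1); rule it out.
(C) disagrees with H on (0,0,1,0) (formula → 0, table → 1); rule it out.
(D) disagrees with H on (0,0,0,0) (formula → 0, table → 1); rule it out.
That leaves (E). Evaluating it on every row reproduces the table of H exactly.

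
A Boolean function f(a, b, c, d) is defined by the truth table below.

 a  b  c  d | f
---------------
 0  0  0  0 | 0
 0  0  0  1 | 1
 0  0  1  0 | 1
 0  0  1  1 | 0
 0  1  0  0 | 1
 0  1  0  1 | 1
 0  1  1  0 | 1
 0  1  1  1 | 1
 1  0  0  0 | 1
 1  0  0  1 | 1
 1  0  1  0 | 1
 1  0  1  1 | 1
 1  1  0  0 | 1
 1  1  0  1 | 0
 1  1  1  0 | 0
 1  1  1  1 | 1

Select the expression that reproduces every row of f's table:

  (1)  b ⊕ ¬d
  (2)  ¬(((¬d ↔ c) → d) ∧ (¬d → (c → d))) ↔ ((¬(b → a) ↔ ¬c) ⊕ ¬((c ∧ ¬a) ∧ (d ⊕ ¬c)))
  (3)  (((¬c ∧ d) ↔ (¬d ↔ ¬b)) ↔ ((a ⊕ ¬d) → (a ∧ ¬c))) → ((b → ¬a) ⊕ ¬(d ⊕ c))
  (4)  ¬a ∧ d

(1): at (0,0,0,0) it gives 1, but f = 0 — eliminated.
(2): at (0,0,0,1) it gives 0, but f = 1 — eliminated.
(4): at (0,0,1,0) it gives 0, but f = 1 — eliminated.
That leaves (3). Evaluating it on every row reproduces the table of f exactly.

3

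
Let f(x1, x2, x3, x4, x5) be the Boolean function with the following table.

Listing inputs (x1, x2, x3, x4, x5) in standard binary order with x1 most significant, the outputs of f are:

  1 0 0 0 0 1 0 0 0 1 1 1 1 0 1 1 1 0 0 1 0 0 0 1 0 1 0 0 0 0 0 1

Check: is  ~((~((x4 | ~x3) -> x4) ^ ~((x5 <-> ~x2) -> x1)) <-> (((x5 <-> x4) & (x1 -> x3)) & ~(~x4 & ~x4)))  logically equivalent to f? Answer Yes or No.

No

Test each input against both f and the formula:
  x1=0, x2=0, x3=0, x4=0, x5=0: formula gives 1, f = 1 ✓
  x1=0, x2=0, x3=0, x4=0, x5=1: formula gives 0, f = 0 ✓
  x1=0, x2=0, x3=0, x4=1, x5=0: formula gives 0, f = 0 ✓
  x1=0, x2=0, x3=0, x4=1, x5=1: formula gives 0, f = 0 ✓
  …
  x1=1, x2=0, x3=0, x4=0, x5=1: formula gives 1, but f = 0 ✗
A single disagreement suffices: at (1,0,0,0,1) they differ, so the formula does not compute f.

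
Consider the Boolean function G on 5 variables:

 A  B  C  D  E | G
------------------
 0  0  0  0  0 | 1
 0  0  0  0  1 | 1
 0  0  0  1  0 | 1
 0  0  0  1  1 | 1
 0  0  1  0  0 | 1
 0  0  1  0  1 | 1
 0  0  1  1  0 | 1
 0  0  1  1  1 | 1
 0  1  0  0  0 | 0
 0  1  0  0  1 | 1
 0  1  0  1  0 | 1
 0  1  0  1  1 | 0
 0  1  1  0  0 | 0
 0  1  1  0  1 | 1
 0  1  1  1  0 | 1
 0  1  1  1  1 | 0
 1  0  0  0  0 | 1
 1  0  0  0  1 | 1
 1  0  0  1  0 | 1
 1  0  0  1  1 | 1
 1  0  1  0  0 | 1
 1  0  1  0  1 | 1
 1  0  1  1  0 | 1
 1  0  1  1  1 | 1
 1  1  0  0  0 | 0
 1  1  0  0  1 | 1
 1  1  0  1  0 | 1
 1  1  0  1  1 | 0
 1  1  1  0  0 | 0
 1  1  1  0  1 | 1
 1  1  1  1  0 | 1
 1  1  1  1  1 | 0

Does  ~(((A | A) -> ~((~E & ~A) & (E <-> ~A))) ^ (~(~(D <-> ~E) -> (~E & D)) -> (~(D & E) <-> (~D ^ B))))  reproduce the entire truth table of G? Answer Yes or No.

Test each input against both G and the formula:
  A=0, B=0, C=0, D=0, E=0: formula gives 1, G = 1 ✓
  A=0, B=0, C=0, D=0, E=1: formula gives 1, G = 1 ✓
  A=0, B=0, C=0, D=1, E=0: formula gives 1, G = 1 ✓
  A=0, B=0, C=0, D=1, E=1: formula gives 1, G = 1 ✓
  …and likewise for the remaining 28 rows.
No disagreement on any input; they are logically equivalent.

Yes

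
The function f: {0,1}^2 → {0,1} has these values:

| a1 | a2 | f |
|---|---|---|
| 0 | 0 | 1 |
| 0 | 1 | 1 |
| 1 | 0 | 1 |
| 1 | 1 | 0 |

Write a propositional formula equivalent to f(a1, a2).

f(a1, a2) = ¬(a1 ∧ a2)

The output is 0 only when every input is 1 — NAND of all inputs.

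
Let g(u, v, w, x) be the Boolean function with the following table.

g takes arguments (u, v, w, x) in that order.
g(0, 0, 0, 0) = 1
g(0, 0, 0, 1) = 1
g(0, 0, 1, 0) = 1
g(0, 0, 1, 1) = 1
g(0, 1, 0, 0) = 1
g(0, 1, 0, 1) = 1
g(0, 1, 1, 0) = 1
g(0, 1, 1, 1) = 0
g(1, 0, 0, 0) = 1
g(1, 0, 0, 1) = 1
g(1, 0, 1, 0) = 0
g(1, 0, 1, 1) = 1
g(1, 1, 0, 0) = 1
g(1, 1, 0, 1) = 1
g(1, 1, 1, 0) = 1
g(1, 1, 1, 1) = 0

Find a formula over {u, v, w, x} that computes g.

g is 0 on only 3 rows — (0,1,1,1), (1,0,1,0), (1,1,1,1). Writing each as a minterm (¬u·v·w·x, u·¬v·w·¬x, u·v·w·x) and OR-ing them characterizes exactly where g=0, so g is the negation of that disjunction.

g(u, v, w, x) = NOT (((((NOT u AND v) AND w) AND x) OR (((u AND NOT v) AND w) AND NOT x)) OR (((u AND v) AND w) AND x))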